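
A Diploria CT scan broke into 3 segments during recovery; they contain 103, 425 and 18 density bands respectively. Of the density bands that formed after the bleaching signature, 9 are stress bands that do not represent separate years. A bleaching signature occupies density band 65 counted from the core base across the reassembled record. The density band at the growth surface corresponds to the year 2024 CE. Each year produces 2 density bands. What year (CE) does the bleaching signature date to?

Total density bands = 103 + 425 + 18 = 546.
The bleaching signature sits at density band 65 from the core base, so 546 − 65 = 481 density bands formed after it.
Removing the 9 false density bands leaves 481 − 9 = 472 true density bands beyond the bleaching signature.
Dividing by 2 density bands per year: 472 / 2 = 236 years.
Counting back 236 years from 2024 CE places the bleaching signature in 2024 − 236 = 1788 CE.

1788 CE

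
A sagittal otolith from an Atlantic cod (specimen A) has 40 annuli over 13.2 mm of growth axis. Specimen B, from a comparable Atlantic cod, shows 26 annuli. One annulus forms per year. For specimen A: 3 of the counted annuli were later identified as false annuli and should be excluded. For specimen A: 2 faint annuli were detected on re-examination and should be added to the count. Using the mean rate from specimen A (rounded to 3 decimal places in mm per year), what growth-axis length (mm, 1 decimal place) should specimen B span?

Specimen A: true annulus count = 40 − 3 + 2 = 39.
A: Extension rate ≈ 13.2 / 39 = 0.338 mm/year.
Length of B = 0.338 × 26 = 8.8 mm.

8.8 mm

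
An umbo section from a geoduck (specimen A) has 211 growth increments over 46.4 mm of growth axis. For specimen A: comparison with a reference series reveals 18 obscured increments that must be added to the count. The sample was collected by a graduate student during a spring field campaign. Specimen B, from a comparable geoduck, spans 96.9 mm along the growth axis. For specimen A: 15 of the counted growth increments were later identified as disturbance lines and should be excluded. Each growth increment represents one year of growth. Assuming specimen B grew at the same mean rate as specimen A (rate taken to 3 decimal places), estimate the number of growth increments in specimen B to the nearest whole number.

Specimen A: after corrections the count is 211 − 15 + 18 = 214 growth increments.
A: 46.4 mm over 214 years gives 46.4 / 214 ≈ 0.217 mm/yr.
For B, 96.9 / 0.217 = 446.54 years ≈ 447 growth increments.

447 growth increments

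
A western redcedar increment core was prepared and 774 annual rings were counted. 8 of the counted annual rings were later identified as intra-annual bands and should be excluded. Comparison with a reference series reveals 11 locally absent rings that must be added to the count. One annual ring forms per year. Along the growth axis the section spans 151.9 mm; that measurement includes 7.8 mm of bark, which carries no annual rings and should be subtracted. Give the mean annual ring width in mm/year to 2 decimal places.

After corrections the count is 774 − 8 + 11 = 777 annual rings.
The growth record spans 151.9 − 7.8 = 144.1 mm.
Mean rate = 144.1 mm / 777 years ≈ 0.19 mm/year.

0.19 mm/year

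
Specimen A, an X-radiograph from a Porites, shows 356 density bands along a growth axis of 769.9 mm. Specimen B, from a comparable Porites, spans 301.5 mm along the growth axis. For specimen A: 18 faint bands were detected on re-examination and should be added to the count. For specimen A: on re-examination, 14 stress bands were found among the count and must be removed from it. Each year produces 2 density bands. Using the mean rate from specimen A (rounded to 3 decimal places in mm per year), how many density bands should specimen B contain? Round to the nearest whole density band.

141 density bands

Specimen A: after corrections the count is 356 − 14 + 18 = 360 density bands.
Specimen A: dividing by 2 density bands per year: 360 / 2 = 180 years.
A: 769.9 mm over 180 years gives 769.9 / 180 ≈ 4.277 mm per year.
B spans 301.5 / 4.277 = 70.49 years; at 2 density bands per year that is 70.49 × 2 ≈ 141 density bands.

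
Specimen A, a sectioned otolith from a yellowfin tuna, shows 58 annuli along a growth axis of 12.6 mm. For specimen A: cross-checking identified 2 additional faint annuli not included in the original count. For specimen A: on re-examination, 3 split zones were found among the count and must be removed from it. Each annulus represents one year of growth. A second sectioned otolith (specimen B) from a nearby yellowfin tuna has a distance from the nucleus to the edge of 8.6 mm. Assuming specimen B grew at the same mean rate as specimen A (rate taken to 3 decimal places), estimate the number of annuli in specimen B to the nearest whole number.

Specimen A: after corrections the count is 58 − 3 + 2 = 57 annuli.
A: Extension rate ≈ 12.6 / 57 = 0.221 mm/year.
Specimen B: 8.6 mm / 0.221 mm per year = 38.91 years ≈ 39 annuli.

39 annuli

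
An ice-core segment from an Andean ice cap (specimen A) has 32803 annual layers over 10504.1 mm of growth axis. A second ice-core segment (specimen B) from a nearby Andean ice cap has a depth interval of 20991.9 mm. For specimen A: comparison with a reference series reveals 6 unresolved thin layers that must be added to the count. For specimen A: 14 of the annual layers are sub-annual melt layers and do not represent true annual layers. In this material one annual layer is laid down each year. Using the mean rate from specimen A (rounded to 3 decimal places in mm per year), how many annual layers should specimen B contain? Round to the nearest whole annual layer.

65600 annual layers

Specimen A: correcting the raw count gives 32803 − 14 + 6 = 32795 true annual layers.
A: 10504.1 mm over 32795 years gives 10504.1 / 32795 ≈ 0.320 mm per year.
For B, 20991.9 / 0.320 = 65599.69 years ≈ 65600 annual layers.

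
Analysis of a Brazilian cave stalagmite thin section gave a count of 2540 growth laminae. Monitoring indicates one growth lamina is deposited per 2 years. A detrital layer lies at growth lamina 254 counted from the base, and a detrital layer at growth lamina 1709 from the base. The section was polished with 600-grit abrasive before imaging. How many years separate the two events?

Separation: 1709 − 254 = 1455 growth laminae.
Multiplying by 2 years per growth lamina: 1455 × 2 = 2910 years.

2910 years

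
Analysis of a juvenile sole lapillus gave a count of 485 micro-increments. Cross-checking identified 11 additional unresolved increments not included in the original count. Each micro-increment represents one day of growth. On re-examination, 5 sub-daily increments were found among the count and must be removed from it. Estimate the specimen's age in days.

491 days

After corrections the count is 485 − 5 + 11 = 491 micro-increments.
One micro-increment per day makes the duration 491 days.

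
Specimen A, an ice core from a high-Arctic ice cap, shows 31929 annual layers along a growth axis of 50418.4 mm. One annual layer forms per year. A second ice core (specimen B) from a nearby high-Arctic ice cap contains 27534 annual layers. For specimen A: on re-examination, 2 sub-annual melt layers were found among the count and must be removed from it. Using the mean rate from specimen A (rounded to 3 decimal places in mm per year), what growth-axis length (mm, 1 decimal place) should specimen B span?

43476.2 mm

Specimen A: true annual layer count = 31929 − 2 = 31927.
A: Mean rate = 50418.4 mm / 31927 years ≈ 1.579 mm per year.
For B, 1.579 mm/year × 27534 years = 43476.2 mm.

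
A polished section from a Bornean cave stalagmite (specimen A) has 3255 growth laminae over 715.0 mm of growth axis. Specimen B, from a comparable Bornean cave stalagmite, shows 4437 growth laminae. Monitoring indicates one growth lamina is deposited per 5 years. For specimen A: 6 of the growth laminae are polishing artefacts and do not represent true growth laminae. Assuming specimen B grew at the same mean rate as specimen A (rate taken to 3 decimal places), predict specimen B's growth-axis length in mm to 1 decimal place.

Specimen A: true growth lamina count = 3255 − 6 = 3249.
Specimen A: at 5 years per growth lamina, 3249 × 5 = 16245 years.
A: Mean rate = 715.0 mm / 16245 years ≈ 0.044 mm/yr.
Specimen B: 4437 growth laminae at 5 years each span 4437 × 5 = 22185 years. B's length ≈ 0.044 × 22185 = 976.1 mm.

976.1 mm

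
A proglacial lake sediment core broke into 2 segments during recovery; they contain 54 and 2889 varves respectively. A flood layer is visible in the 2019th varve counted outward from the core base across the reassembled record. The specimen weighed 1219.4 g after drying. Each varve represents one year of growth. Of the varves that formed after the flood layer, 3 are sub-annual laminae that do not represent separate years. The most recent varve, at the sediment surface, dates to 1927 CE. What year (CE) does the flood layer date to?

1006 CE

Total varves = 54 + 2889 = 2943.
2943 − 2019 = 924 varves lie beyond the flood layer toward the sediment surface.
924 − 3 false = 921 true varves after the flood layer.
Counting back 921 years from 1927 CE places the flood layer in 1927 − 921 = 1006 CE.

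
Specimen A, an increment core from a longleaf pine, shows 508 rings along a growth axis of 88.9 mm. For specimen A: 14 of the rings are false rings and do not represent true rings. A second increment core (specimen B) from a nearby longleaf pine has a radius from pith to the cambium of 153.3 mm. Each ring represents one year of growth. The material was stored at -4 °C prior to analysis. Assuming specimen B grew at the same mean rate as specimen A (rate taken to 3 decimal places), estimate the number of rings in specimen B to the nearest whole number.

852 rings

Specimen A: adjusted count: 508 − 14 = 494 rings.
A: Mean rate = 88.9 mm / 494 years ≈ 0.180 mm/year.
For B, 153.3 / 0.180 = 851.67 years ≈ 852 rings.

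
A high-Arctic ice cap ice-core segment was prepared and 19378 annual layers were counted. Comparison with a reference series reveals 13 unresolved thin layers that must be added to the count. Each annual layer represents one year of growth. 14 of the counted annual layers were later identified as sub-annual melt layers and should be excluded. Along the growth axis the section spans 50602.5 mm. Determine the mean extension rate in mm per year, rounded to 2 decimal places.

2.61 mm per year

Correcting the raw count gives 19378 − 14 + 13 = 19377 true annual layers.
Extension rate ≈ 50602.5 / 19377 = 2.61 mm per year.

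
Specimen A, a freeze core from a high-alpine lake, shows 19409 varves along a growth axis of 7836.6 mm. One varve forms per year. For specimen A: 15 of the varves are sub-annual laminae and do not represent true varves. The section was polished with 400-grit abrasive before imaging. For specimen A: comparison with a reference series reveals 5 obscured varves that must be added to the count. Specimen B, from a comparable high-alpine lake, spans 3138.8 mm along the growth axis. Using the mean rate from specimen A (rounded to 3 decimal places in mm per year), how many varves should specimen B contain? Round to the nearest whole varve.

Specimen A: correcting the raw count gives 19409 − 15 + 5 = 19399 true varves.
A: Extension rate ≈ 7836.6 / 19399 = 0.404 mm per year.
For B, 3138.8 / 0.404 = 7769.31 years ≈ 7769 varves.

7769 varves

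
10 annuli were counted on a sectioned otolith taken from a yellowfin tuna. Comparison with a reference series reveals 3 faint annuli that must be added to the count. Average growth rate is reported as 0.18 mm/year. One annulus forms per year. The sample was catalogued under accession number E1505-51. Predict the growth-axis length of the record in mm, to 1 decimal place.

2.3 mm

After corrections the count is 10 + 3 = 13 annuli.
13 years at 0.18 mm/year gives 0.18 × 13 = 2.3 mm.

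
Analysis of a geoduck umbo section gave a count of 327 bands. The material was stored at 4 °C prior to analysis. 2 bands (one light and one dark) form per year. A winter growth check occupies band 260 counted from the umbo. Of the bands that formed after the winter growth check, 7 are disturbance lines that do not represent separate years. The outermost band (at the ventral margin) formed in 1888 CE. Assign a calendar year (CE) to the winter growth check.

1858 CE

Between band 260 and the ventral margin there are 327 − 260 = 67 bands.
Removing the 7 false bands leaves 67 − 7 = 60 true bands beyond the winter growth check.
60 bands at 2 per year is 60 / 2 = 30 years.
Counting back 30 years from 1888 CE places the winter growth check in 1888 − 30 = 1858 CE.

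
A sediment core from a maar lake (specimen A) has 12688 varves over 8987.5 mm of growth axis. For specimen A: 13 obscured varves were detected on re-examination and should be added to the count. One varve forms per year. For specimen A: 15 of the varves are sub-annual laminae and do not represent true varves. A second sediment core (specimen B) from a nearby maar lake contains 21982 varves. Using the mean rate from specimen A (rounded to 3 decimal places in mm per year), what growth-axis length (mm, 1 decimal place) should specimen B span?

Specimen A: correcting the raw count gives 12688 − 15 + 13 = 12686 true varves.
A: Extension rate ≈ 8987.5 / 12686 = 0.708 mm/year.
For B, 0.708 mm/year × 21982 years = 15563.3 mm.

15563.3 mm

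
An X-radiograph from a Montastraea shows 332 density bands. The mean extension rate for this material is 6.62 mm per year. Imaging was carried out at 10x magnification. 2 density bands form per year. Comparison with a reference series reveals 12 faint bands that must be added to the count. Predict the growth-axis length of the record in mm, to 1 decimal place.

True density band count = 332 + 12 = 344.
344 density bands at 2 per year is 344 / 2 = 172 years.
172 years at 6.62 mm/year gives 6.62 × 172 = 1138.6 mm.

1138.6 mm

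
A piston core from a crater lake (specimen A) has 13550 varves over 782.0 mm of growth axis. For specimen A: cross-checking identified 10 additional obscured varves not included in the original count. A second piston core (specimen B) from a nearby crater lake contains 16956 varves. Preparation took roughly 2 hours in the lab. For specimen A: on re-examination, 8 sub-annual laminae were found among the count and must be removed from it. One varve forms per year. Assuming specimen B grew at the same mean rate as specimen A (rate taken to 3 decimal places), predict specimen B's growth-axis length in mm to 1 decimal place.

983.4 mm

Specimen A: true varve count = 13550 − 8 + 10 = 13552.
A: Extension rate ≈ 782.0 / 13552 = 0.058 mm/year.
Length of B = 0.058 × 16956 = 983.4 mm.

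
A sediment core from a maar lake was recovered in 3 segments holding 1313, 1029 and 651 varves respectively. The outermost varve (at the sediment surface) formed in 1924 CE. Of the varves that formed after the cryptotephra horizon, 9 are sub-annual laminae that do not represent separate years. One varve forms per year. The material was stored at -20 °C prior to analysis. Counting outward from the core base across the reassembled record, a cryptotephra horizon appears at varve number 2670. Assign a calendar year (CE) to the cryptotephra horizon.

1610 CE

Total varves = 1313 + 1029 + 651 = 2993.
The cryptotephra horizon sits at varve 2670 from the core base, so 2993 − 2670 = 323 varves formed after it.
323 − 9 false = 314 true varves after the cryptotephra horizon.
1924 − 314 = 1610 CE.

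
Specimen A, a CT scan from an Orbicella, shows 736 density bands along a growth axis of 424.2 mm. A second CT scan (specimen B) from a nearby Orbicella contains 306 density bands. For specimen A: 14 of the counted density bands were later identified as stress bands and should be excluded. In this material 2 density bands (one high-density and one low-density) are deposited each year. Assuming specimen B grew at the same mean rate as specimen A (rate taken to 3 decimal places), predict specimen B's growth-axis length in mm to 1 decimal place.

Specimen A: after corrections the count is 736 − 14 = 722 density bands.
Specimen A: 722 density bands at 2 per year is 722 / 2 = 361 years.
A: Mean rate = 424.2 mm / 361 years ≈ 1.175 mm/yr.
Specimen B: dividing by 2 density bands per year: 306 / 2 = 153 years. For B, 1.175 mm/year × 153 years = 179.8 mm.

179.8 mm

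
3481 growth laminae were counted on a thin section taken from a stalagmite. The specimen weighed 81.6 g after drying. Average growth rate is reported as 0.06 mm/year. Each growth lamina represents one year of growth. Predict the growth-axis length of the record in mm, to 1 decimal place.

The record spans 3481 years at 0.06 mm per year.
3481 years at 0.06 mm/year gives 0.06 × 3481 = 208.9 mm.

208.9 mm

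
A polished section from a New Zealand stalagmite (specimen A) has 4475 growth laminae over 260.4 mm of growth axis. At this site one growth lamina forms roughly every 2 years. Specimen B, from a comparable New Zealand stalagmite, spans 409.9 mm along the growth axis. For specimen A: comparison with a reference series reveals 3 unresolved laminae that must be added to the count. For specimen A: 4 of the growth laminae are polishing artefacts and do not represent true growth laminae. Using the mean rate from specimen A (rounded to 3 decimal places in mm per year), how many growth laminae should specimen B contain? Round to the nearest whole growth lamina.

Specimen A: after corrections the count is 4475 − 4 + 3 = 4474 growth laminae.
Specimen A: multiplying by 2 years per growth lamina: 4474 × 2 = 8948 years.
A: 260.4 mm over 8948 years gives 260.4 / 8948 ≈ 0.029 mm/year.
For B, 409.9 / 0.029 = 14134.48 years; at 2 years per growth lamina that is 14134.48 / 2 ≈ 7067 growth laminae.

7067 growth laminae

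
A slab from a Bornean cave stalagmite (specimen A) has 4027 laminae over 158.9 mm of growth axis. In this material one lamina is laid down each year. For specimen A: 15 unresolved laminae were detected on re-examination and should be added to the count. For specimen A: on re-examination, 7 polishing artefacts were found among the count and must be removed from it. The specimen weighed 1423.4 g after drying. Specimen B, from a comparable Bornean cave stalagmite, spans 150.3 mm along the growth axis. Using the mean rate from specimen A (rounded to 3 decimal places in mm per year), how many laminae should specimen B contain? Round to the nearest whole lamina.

3854 laminae

Specimen A: true lamina count = 4027 − 7 + 15 = 4035.
A: Extension rate ≈ 158.9 / 4035 = 0.039 mm/year.
Specimen B: 150.3 mm / 0.039 mm per year = 3853.85 years ≈ 3854 laminae.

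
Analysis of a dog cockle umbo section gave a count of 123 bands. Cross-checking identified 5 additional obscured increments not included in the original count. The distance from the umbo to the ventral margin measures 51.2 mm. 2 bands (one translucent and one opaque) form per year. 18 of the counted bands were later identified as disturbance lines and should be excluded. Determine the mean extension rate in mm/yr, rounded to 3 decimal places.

After corrections the count is 123 − 18 + 5 = 110 bands.
With 2 bands per year, 110 / 2 = 55 years.
Mean rate = 51.2 mm / 55 years ≈ 0.931 mm/yr.

0.931 mm/yr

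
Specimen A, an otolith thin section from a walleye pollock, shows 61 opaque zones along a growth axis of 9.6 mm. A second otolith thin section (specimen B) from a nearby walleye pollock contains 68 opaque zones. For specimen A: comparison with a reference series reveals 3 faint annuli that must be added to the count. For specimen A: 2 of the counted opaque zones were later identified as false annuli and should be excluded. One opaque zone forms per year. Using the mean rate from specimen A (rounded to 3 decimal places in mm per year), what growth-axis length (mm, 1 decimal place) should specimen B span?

Specimen A: true opaque zone count = 61 − 2 + 3 = 62.
A: Mean rate = 9.6 mm / 62 years ≈ 0.155 mm per year.
B's length ≈ 0.155 × 68 = 10.5 mm.

10.5 mm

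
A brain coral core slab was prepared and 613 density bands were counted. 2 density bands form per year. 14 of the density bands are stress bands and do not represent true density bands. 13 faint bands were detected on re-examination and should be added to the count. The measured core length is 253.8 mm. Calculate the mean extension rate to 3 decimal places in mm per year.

True density band count = 613 − 14 + 13 = 612.
Dividing by 2 density bands per year: 612 / 2 = 306 years.
Mean rate = 253.8 mm / 306 years ≈ 0.829 mm per year.

0.829 mm per year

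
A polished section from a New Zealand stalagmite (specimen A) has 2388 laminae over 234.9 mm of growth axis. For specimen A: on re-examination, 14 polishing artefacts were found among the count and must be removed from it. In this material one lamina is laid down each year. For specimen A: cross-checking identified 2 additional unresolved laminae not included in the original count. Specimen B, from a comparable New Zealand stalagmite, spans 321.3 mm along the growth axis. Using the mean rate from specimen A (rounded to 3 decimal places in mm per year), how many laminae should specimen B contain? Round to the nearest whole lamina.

Specimen A: adjusted count: 2388 − 14 + 2 = 2376 laminae.
A: Extension rate ≈ 234.9 / 2376 = 0.099 mm per year.
For B, 321.3 / 0.099 = 3245.45 years ≈ 3245 laminae.

3245 laminae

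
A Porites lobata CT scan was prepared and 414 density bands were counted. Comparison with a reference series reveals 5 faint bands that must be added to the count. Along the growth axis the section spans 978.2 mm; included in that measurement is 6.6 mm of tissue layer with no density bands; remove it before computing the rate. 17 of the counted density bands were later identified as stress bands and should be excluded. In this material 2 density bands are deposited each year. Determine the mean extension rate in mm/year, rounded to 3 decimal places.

4.834 mm/year

True density band count = 414 − 17 + 5 = 402.
402 density bands at 2 per year is 402 / 2 = 201 years.
The growth record spans 978.2 − 6.6 = 971.6 mm.
Extension rate ≈ 971.6 / 201 = 4.834 mm/year.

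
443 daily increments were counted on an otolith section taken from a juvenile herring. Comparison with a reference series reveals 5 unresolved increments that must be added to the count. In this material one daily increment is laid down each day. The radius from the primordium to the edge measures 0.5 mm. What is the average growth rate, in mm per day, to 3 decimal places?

0.001 mm per day

Correcting the raw count gives 443 + 5 = 448 true daily increments.
0.5 mm over 448 days gives 0.5 / 448 ≈ 0.001 mm per day.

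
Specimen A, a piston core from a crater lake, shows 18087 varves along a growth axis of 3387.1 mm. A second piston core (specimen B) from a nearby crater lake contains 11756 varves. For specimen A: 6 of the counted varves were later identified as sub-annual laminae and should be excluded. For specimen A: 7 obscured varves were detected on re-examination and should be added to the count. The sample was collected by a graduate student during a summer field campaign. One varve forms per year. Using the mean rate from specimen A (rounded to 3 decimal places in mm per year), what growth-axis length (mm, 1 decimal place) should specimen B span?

Specimen A: correcting the raw count gives 18087 − 6 + 7 = 18088 true varves.
A: Mean rate = 3387.1 mm / 18088 years ≈ 0.187 mm/year.
B's length ≈ 0.187 × 11756 = 2198.4 mm.

2198.4 mm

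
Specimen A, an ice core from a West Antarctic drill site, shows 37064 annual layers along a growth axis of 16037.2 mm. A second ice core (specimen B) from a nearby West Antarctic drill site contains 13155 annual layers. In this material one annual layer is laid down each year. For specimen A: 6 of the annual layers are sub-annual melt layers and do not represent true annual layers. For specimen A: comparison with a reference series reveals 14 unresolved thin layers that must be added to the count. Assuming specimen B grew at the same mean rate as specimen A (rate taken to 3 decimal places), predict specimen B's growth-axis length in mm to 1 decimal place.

Specimen A: after corrections the count is 37064 − 6 + 14 = 37072 annual layers.
A: Extension rate ≈ 16037.2 / 37072 = 0.433 mm per year.
For B, 0.433 mm/year × 13155 years = 5696.1 mm.

5696.1 mm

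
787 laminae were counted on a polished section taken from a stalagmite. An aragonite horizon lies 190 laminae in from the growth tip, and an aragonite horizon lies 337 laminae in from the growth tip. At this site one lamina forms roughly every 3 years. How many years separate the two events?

Separation: 337 − 190 = 147 laminae.
At 3 years per lamina, 147 × 3 = 441 years.

441 years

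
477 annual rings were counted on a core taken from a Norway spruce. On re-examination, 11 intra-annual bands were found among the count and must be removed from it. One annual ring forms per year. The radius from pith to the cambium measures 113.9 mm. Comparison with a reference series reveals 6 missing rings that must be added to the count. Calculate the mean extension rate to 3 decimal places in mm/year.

Adjusted count: 477 − 11 + 6 = 472 annual rings.
Mean rate = 113.9 mm / 472 years ≈ 0.241 mm/year.

0.241 mm/year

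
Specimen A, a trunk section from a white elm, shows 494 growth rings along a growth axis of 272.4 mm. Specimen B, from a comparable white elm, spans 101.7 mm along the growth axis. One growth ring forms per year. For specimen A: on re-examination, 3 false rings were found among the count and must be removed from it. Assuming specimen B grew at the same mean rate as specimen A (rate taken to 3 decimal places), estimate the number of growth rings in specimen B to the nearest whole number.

Specimen A: correcting the raw count gives 494 − 3 = 491 true growth rings.
A: 272.4 mm over 491 years gives 272.4 / 491 ≈ 0.555 mm per year.
For B, 101.7 / 0.555 = 183.24 years ≈ 183 growth rings.

183 growth rings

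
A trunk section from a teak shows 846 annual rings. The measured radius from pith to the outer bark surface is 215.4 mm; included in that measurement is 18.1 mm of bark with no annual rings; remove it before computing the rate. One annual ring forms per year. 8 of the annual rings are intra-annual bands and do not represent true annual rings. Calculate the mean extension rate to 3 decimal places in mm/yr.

0.235 mm/yr

Correcting the raw count gives 846 − 8 = 838 true annual rings.
Net length = 215.4 − 18.1 = 197.3 mm.
197.3 mm over 838 years gives 197.3 / 838 ≈ 0.235 mm/yr.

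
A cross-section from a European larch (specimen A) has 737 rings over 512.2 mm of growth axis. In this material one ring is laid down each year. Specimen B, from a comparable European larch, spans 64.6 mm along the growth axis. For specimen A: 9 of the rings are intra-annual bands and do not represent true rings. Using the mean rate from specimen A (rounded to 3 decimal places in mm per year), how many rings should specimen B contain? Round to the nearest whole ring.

92 rings

Specimen A: adjusted count: 737 − 9 = 728 rings.
A: 512.2 mm over 728 years gives 512.2 / 728 ≈ 0.704 mm/year.
Specimen B: 64.6 mm / 0.704 mm per year = 91.76 years ≈ 92 rings.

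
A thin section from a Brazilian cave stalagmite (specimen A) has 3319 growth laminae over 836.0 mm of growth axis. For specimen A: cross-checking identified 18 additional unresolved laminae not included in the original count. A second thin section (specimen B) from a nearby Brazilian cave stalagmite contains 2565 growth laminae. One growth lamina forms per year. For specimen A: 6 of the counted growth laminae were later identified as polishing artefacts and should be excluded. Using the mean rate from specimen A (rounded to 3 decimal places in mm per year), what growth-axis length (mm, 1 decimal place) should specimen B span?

Specimen A: adjusted count: 3319 − 6 + 18 = 3331 growth laminae.
A: Extension rate ≈ 836.0 / 3331 = 0.251 mm/year.
Length of B = 0.251 × 2565 = 643.8 mm.

643.8 mm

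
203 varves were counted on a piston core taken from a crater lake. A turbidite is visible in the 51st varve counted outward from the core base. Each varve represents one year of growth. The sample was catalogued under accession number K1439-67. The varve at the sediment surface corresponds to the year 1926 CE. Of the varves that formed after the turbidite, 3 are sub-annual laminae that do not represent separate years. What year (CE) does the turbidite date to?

1777 CE

203 − 51 = 152 varves lie beyond the turbidite toward the sediment surface.
Excluding 3 false varves: 152 − 3 = 149.
The varve at the sediment surface is 1926 CE, so the turbidite dates to 1926 − 149 = 1777 CE.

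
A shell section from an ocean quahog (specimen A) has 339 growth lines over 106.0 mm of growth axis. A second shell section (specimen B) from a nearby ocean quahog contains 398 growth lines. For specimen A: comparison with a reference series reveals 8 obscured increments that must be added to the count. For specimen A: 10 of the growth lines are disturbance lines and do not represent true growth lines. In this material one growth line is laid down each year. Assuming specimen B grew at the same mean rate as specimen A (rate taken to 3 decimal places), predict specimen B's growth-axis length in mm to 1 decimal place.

125.4 mm

Specimen A: true growth line count = 339 − 10 + 8 = 337.
A: 106.0 mm over 337 years gives 106.0 / 337 ≈ 0.315 mm per year.
For B, 0.315 mm/year × 398 years = 125.4 mm.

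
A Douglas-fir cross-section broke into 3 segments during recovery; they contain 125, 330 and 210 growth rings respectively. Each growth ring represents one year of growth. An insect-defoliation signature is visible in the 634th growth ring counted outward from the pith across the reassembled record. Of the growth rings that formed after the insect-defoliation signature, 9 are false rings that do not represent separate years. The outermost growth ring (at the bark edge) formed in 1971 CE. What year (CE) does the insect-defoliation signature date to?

1949 CE

Total growth rings = 125 + 330 + 210 = 665.
Between growth ring 634 and the bark edge there are 665 − 634 = 31 growth rings.
Excluding 9 false growth rings: 31 − 9 = 22.
1971 − 22 = 1949 CE.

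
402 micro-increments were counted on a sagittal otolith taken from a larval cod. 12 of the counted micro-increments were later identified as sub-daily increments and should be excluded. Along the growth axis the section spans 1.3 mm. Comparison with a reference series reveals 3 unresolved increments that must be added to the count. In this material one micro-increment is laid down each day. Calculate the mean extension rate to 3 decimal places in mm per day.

0.003 mm per day

True micro-increment count = 402 − 12 + 3 = 393.
Extension rate ≈ 1.3 / 393 = 0.003 mm per day.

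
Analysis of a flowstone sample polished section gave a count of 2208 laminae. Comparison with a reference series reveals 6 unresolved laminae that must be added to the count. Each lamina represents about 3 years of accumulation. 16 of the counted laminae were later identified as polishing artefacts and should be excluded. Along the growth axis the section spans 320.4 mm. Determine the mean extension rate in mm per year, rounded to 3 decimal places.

0.049 mm per year

True lamina count = 2208 − 16 + 6 = 2198.
2198 laminae at 3 years each span 2198 × 3 = 6594 years.
Extension rate ≈ 320.4 / 6594 = 0.049 mm per year.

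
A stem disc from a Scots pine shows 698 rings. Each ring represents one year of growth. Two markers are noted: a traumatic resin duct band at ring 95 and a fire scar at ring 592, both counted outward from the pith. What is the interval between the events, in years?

497 years

592 − 95 = 497 rings lie between the two events.
One ring per year makes the interval 497 years.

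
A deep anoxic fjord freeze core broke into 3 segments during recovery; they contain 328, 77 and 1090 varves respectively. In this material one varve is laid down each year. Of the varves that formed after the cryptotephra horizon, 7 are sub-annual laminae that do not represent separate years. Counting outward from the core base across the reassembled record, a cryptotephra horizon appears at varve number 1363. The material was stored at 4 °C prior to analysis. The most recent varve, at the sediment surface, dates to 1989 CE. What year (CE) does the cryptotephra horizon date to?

1864 CE

Total varves = 328 + 77 + 1090 = 1495.
The cryptotephra horizon sits at varve 1363 from the core base, so 1495 − 1363 = 132 varves formed after it.
132 − 7 false = 125 true varves after the cryptotephra horizon.
1989 − 125 = 1864 CE.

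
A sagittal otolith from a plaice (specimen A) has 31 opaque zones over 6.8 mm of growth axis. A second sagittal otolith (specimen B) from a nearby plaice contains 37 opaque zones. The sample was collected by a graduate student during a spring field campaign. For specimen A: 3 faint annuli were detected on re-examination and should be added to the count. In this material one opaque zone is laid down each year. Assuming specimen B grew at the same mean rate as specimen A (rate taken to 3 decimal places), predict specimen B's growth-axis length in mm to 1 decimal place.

7.4 mm

Specimen A: adjusted count: 31 + 3 = 34 opaque zones.
A: Mean rate = 6.8 mm / 34 years ≈ 0.200 mm/yr.
For B, 0.200 mm/year × 37 years = 7.4 mm.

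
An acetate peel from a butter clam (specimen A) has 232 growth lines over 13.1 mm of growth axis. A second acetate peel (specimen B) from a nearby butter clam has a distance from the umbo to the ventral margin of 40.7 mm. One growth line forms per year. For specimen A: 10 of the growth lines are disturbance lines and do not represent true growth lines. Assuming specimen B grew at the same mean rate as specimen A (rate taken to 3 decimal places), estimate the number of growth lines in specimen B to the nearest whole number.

690 growth lines

Specimen A: after corrections the count is 232 − 10 = 222 growth lines.
A: Extension rate ≈ 13.1 / 222 = 0.059 mm/yr.
B spans 40.7 / 0.059 = 689.83 years ≈ 690 growth lines.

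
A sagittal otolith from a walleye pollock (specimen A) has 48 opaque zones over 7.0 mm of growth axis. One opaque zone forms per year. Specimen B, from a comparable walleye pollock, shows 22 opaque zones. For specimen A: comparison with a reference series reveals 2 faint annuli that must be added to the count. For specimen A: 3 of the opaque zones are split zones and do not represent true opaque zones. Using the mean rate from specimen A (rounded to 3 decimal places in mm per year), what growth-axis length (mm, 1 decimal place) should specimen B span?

Specimen A: after corrections the count is 48 − 3 + 2 = 47 opaque zones.
A: 7.0 mm over 47 years gives 7.0 / 47 ≈ 0.149 mm/yr.
For B, 0.149 mm/year × 22 years = 3.3 mm.

3.3 mm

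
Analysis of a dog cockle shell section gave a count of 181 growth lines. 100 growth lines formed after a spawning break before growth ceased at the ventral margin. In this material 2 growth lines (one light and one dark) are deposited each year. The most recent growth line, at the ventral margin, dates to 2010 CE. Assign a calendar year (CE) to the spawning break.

100 growth lines formed after the spawning break.
Dividing by 2 growth lines per year: 100 / 2 = 50 years.
Counting back 50 years from 2010 CE places the spawning break in 2010 − 50 = 1960 CE.

1960 CE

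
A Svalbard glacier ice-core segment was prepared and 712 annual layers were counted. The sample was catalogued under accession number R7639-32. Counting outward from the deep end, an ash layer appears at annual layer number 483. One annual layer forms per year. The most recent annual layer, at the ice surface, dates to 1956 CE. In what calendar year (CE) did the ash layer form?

1727 CE

The ash layer sits at annual layer 483 from the deep end, so 712 − 483 = 229 annual layers formed after it.
Counting back 229 years from 1956 CE places the ash layer in 1956 − 229 = 1727 CE.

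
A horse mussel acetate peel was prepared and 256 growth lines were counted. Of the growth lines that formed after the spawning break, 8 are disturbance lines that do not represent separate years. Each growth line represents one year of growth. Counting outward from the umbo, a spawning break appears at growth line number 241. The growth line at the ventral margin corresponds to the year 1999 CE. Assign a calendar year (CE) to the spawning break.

1992 CE

Between growth line 241 and the ventral margin there are 256 − 241 = 15 growth lines.
15 − 8 false = 7 true growth lines after the spawning break.
Counting back 7 years from 1999 CE places the spawning break in 1999 − 7 = 1992 CE.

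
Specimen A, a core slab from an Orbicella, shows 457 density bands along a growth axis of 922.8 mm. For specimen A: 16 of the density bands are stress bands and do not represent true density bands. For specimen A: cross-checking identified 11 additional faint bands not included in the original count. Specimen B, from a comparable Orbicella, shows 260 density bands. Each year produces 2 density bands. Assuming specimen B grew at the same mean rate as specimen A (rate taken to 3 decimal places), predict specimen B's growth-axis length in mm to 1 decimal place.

Specimen A: after corrections the count is 457 − 16 + 11 = 452 density bands.
Specimen A: with 2 density bands per year, 452 / 2 = 226 years.
A: Extension rate ≈ 922.8 / 226 = 4.083 mm/yr.
Specimen B: 260 density bands at 2 per year is 260 / 2 = 130 years. B's length ≈ 4.083 × 130 = 530.8 mm.

530.8 mm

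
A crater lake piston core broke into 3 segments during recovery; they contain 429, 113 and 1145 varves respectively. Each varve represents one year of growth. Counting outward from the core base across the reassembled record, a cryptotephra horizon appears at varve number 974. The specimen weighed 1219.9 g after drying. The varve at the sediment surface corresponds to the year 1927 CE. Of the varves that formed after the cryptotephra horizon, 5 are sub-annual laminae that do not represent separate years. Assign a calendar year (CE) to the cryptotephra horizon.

1219 CE

Total varves = 429 + 113 + 1145 = 1687.
The cryptotephra horizon sits at varve 974 from the core base, so 1687 − 974 = 713 varves formed after it.
Excluding 5 false varves: 713 − 5 = 708.
Counting back 708 years from 1927 CE places the cryptotephra horizon in 1927 − 708 = 1219 CE.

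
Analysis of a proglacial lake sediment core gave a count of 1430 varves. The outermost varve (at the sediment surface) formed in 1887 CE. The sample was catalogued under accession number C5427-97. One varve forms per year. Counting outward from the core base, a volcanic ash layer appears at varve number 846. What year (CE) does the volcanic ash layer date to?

1430 − 846 = 584 varves lie beyond the volcanic ash layer toward the sediment surface.
1887 − 584 = 1303 CE.

1303 CE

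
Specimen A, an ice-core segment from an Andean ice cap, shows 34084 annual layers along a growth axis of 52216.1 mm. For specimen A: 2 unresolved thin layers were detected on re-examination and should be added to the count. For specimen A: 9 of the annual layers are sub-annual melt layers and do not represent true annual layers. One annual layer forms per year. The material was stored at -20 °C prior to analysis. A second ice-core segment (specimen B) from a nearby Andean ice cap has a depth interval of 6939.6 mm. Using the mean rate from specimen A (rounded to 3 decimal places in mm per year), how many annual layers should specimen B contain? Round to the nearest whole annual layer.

Specimen A: after corrections the count is 34084 − 9 + 2 = 34077 annual layers.
A: Extension rate ≈ 52216.1 / 34077 = 1.532 mm/yr.
For B, 6939.6 / 1.532 = 4529.77 years ≈ 4530 annual layers.

4530 annual layers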